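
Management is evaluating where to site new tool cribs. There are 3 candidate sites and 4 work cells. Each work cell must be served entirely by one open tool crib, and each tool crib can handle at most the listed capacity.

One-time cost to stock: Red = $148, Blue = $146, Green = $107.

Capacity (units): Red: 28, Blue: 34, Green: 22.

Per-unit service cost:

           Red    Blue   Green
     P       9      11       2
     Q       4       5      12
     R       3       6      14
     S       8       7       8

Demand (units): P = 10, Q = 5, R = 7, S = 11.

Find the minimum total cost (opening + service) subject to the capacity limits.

Open {Blue}: P→Blue 11·10=110, Q→Blue 5·5=25, R→Blue 6·7=42, S→Blue 7·11=77.
Loads: Blue carries 33/34. Service 254; fixed 146; total 400.
Next best feasible plan costs 404.

Minimum total cost: 400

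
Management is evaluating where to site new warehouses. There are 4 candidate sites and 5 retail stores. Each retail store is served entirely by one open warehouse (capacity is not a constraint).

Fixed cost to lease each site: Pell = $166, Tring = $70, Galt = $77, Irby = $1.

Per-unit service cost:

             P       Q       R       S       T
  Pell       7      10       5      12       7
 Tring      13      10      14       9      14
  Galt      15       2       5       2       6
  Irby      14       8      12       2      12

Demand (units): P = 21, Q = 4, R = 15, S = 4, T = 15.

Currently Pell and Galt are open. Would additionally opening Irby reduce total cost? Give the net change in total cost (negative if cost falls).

No — net change +1 (cost rises by 1).

Current service cost with {Pell, Galt}: 328.
Adding Irby: each retail store re-picks its cheapest; new service cost 328, saving 0.
Extra fixed cost: 1. Net change = 1 − 0 = 1.
(Totals: 571 → 572.)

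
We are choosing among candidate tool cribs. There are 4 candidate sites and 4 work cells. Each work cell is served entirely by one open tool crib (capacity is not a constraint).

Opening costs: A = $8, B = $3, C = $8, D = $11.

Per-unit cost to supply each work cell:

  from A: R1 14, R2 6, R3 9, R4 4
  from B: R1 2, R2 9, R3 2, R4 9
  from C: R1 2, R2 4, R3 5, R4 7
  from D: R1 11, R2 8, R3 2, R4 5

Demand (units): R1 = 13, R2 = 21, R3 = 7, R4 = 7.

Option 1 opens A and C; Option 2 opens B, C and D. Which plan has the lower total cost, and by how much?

Option 2 is cheaper by 8.

Option 1: {A, C}: R1→C 2·13=26, R2→C 4·21=84, R3→C 5·7=35, R4→A 4·7=28. Service 173; fixed 16; total 189.
Option 2: {B, C, D}: R1→B 2·13=26, R2→C 4·21=84, R3→B 2·7=14, R4→D 5·7=35. Service 159; fixed 22; total 181.
Difference: |189 − 181| = 8.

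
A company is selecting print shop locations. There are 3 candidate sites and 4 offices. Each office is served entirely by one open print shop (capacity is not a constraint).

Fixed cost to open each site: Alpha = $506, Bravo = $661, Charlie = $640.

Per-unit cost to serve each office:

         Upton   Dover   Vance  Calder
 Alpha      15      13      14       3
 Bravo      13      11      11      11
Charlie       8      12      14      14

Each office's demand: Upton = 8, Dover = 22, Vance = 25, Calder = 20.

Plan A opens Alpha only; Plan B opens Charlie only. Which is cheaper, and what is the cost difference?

Plan A: {Alpha}: Upton→Alpha 15·8=120, Dover→Alpha 13·22=286, Vance→Alpha 14·25=350, Calder→Alpha 3·20=60. Service 816; fixed 506; total 1322.
Plan B: {Charlie}: Upton→Charlie 8·8=64, Dover→Charlie 12·22=264, Vance→Charlie 14·25=350, Calder→Charlie 14·20=280. Service 958; fixed 640; total 1598.
Difference: |1322 − 1598| = 276.

Plan A is cheaper by 276.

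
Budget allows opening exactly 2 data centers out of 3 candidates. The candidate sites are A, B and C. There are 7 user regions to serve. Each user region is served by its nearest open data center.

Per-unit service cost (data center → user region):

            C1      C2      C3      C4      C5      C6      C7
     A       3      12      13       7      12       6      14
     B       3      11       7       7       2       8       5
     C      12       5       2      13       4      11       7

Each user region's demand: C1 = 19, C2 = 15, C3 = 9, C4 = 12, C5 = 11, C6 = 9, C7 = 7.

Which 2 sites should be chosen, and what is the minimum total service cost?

With exactly 2 open, each user region uses its cheapest among the chosen.
{B, C}: C1→B 3·19=57, C2→C 5·15=75, C3→C 2·9=18, C4→B 7·12=84, C5→B 2·11=22, C6→B 8·9=72, C7→B 5·7=35. Service cost 363.
{A, C}: service cost 381
{A, B}: service cost 480
Among all 3 size-2 choices, {B, C} is lowest.

Choose B and C; total service cost 363.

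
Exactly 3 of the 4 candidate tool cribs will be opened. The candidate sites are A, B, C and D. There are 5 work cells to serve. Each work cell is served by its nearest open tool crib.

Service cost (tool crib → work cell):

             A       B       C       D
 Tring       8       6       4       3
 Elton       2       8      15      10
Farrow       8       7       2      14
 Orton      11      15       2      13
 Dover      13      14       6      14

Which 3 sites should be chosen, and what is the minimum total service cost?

With exactly 3 open, each work cell uses its cheapest among the chosen.
{A, C, D}: Tring→D 3, Elton→A 2, Farrow→C 2, Orton→C 2, Dover→C 6. Service cost 15.
{A, B, C}: service cost 16
{B, C, D}: service cost 21
Among all 4 size-3 choices, {A, C, D} is lowest.

Choose A, C and D; total service cost 15.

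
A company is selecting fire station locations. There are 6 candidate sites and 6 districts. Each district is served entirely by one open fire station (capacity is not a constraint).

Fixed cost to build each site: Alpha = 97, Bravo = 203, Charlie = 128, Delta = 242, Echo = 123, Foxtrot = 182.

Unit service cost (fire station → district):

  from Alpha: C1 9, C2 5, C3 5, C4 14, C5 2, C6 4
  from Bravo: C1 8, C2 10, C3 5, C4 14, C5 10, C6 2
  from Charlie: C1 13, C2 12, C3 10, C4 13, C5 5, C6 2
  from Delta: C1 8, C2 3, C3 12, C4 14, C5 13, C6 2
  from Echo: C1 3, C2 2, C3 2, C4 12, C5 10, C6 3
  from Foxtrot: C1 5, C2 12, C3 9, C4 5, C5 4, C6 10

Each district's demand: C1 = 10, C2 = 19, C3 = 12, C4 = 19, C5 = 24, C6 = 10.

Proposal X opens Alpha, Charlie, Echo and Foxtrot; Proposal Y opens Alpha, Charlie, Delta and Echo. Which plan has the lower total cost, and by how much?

Proposal X: {Alpha, Charlie, Echo, Foxtrot}: C1→Echo 3·10=30, C2→Echo 2·19=38, C3→Echo 2·12=24, C4→Foxtrot 5·19=95, C5→Alpha 2·24=48, C6→Charlie 2·10=20. Service 255; fixed 530; total 785.
Proposal Y: {Alpha, Charlie, Delta, Echo}: C1→Echo 3·10=30, C2→Echo 2·19=38, C3→Echo 2·12=24, C4→Echo 12·19=228, C5→Alpha 2·24=48, C6→Charlie 2·10=20. Service 388; fixed 590; total 978.
Difference: |785 − 978| = 193.

Proposal X is cheaper by 193.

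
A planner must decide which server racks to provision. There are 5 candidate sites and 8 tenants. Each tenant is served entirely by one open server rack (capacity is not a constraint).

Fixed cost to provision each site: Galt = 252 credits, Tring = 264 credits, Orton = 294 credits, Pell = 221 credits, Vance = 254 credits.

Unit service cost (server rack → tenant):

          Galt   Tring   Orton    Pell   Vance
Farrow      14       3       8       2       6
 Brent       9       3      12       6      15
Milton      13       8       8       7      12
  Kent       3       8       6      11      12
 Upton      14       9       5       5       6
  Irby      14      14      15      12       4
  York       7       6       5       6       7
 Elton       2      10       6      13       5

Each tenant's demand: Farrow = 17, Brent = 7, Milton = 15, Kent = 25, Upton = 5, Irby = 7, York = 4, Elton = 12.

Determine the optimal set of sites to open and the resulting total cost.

Open Galt and Pell; minimum total cost 886.

For any fixed open set, each tenant goes to its cheapest open site; total = fixed + service.
{Galt, Pell}: Farrow→Pell 2·17=34, Brent→Pell 6·7=42, Milton→Pell 7·15=105, Kent→Galt 3·25=75, Upton→Pell 5·5=25, Irby→Pell 12·7=84, York→Pell 6·4=24, Elton→Galt 2·12=24. Service 413; fixed 473; total 886.
{Tring}: Farrow→Tring 3·17=51, Brent→Tring 3·7=21, Milton→Tring 8·15=120, Kent→Tring 8·25=200, Upton→Tring 9·5=45, Irby→Tring 14·7=98, York→Tring 6·4=24, Elton→Tring 10·12=120. Service 679; fixed 264; total 943.
{Pell}: service 745 + fixed 221 = 966
{Galt, Tring, Orton, Pell, Vance}: Farrow→Pell 2·17=34, Brent→Tring 3·7=21, Milton→Pell 7·15=105, Kent→Galt 3·25=75, Upton→Orton 5·5=25, Irby→Vance 4·7=28, York→Orton 5·4=20, Elton→Galt 2·12=24. Service 332; fixed 1285; total 1617.
No other subset beats 886.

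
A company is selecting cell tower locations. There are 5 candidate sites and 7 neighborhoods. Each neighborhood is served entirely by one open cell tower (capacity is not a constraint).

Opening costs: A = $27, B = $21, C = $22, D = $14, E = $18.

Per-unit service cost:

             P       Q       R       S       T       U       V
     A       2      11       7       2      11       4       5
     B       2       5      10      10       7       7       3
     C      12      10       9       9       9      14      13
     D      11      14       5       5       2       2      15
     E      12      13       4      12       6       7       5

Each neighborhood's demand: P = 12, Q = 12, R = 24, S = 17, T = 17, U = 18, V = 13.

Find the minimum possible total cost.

For any fixed open set, each neighborhood goes to its cheapest open site; total = fixed + service.
{A, B, D, E}: P→A 2·12=24, Q→B 5·12=60, R→E 4·24=96, S→A 2·17=34, T→D 2·17=34, U→D 2·18=36, V→B 3·13=39. Service 323; fixed 80; total 403.
{A, B, D}: P→A 2·12=24, Q→B 5·12=60, R→D 5·24=120, S→A 2·17=34, T→D 2·17=34, U→D 2·18=36, V→B 3·13=39. Service 347; fixed 62; total 409.
{A, B, C, D, E}: P→A 2·12=24, Q→B 5·12=60, R→E 4·24=96, S→A 2·17=34, T→D 2·17=34, U→D 2·18=36, V→B 3·13=39. Service 323; fixed 102; total 425.
{D}: service 770 + fixed 14 = 784
No other subset beats 403.

Minimum total cost: 403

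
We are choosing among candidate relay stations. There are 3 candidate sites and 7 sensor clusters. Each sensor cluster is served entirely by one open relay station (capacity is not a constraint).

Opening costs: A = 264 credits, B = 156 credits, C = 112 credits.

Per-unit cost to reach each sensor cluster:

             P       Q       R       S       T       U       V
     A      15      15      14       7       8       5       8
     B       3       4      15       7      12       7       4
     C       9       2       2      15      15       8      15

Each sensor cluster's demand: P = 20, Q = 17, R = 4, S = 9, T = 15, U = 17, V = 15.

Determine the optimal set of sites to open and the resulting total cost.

Open B only; minimum total cost 766.

For any fixed open set, each sensor cluster goes to its cheapest open site; total = fixed + service.
{B}: P→B 3·20=60, Q→B 4·17=68, R→B 15·4=60, S→B 7·9=63, T→B 12·15=180, U→B 7·17=119, V→B 4·15=60. Service 610; fixed 156; total 766.
{B, C}: service 524 + fixed 268 = 792
{A, B}: P→B 3·20=60, Q→B 4·17=68, R→A 14·4=56, S→A 7·9=63, T→A 8·15=120, U→A 5·17=85, V→B 4·15=60. Service 512; fixed 420; total 932.
{A, B, C}: service 430 + fixed 532 = 962
No other subset beats 766.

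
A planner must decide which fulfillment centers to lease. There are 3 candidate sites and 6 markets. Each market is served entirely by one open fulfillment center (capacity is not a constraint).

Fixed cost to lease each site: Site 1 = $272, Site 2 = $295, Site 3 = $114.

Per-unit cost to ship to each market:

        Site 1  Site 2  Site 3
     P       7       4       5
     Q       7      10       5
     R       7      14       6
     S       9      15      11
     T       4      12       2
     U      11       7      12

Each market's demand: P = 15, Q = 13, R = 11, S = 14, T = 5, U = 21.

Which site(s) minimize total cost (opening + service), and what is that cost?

Open Site 3 only; minimum total cost 736.

For any fixed open set, each market goes to its cheapest open site; total = fixed + service.
{Site 3}: P→Site 3 5·15=75, Q→Site 3 5·13=65, R→Site 3 6·11=66, S→Site 3 11·14=154, T→Site 3 2·5=10, U→Site 3 12·21=252. Service 622; fixed 114; total 736.
{Site 2, Site 3}: P→Site 2 4·15=60, Q→Site 3 5·13=65, R→Site 3 6·11=66, S→Site 3 11·14=154, T→Site 3 2·5=10, U→Site 2 7·21=147. Service 502; fixed 409; total 911.
{Site 1}: service 650 + fixed 272 = 922
{Site 1, Site 2, Site 3}: P→Site 2 4·15=60, Q→Site 3 5·13=65, R→Site 3 6·11=66, S→Site 1 9·14=126, T→Site 3 2·5=10, U→Site 2 7·21=147. Service 474; fixed 681; total 1155.
(All 7 nonempty subsets were checked; Site 3 only is lowest.)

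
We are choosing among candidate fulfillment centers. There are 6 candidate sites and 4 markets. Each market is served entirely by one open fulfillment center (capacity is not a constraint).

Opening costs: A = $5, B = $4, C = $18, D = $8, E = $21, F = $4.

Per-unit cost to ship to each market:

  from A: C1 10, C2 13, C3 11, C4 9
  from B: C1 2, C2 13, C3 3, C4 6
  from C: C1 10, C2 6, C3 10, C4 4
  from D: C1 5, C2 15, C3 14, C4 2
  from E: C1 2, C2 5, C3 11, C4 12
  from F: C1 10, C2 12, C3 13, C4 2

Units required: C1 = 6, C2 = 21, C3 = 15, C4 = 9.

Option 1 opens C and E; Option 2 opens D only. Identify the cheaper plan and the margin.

Option 1: {C, E}: C1→E 2·6=12, C2→E 5·21=105, C3→C 10·15=150, C4→C 4·9=36. Service 303; fixed 39; total 342.
Option 2: {D}: C1→D 5·6=30, C2→D 15·21=315, C3→D 14·15=210, C4→D 2·9=18. Service 573; fixed 8; total 581.
Difference: |342 − 581| = 239.

Option 1 is cheaper by 239.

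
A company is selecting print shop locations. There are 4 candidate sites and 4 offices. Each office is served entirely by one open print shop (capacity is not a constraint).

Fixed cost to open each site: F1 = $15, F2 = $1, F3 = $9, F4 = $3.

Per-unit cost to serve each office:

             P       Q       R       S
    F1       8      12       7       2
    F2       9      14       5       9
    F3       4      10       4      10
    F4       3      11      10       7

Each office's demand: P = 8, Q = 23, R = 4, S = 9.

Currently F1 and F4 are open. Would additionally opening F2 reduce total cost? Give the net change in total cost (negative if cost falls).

Current service cost with {F1, F4}: 323.
Adding F2: each office re-picks its cheapest; new service cost 315, saving 8.
Extra fixed cost: 1. Net change = 1 − 8 = -7.
(Totals: 341 → 334.)

Yes — net change −7 (cost falls by 7).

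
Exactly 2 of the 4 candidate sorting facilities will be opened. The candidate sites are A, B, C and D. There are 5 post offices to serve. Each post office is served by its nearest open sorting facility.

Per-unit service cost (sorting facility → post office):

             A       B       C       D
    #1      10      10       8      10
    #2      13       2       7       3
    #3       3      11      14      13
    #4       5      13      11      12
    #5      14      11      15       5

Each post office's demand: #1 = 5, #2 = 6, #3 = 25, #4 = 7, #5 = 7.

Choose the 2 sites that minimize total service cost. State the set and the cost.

Choose A and D; total service cost 213.

With exactly 2 open, each post office uses its cheapest among the chosen.
{A, D}: #1→A 10·5=50, #2→D 3·6=18, #3→A 3·25=75, #4→A 5·7=35, #5→D 5·7=35. Service cost 213.
{A, B}: service cost 249
{A, C}: service cost 290
Among all 6 size-2 choices, {A, D} is lowest.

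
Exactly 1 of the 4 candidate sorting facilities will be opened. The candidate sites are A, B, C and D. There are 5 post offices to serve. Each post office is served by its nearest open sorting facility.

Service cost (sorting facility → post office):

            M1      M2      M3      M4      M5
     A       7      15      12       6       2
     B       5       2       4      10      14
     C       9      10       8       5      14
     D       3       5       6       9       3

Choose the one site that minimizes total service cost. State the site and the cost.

Choose D only; total service cost 26.

With exactly 1 open, each post office uses its cheapest among the chosen.
{D}: M1→D 3, M2→D 5, M3→D 6, M4→D 9, M5→D 3. Service cost 26.
{B}: service cost 35
{A}: service cost 42
Among all 4 size-1 choices, {D} is lowest.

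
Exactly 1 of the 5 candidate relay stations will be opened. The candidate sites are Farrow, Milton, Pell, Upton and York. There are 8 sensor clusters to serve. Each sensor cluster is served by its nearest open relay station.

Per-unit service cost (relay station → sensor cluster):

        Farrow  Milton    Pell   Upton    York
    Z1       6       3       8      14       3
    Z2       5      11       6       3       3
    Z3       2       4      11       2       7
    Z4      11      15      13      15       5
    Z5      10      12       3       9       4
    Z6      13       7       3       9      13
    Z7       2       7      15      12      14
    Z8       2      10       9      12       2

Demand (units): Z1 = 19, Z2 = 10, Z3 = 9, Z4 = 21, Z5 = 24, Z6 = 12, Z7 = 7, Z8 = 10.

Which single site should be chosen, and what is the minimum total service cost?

With exactly 1 open, each sensor cluster uses its cheapest among the chosen.
{York}: Z1→York 3·19=57, Z2→York 3·10=30, Z3→York 7·9=63, Z4→York 5·21=105, Z5→York 4·24=96, Z6→York 13·12=156, Z7→York 14·7=98, Z8→York 2·10=20. Service cost 625.
{Farrow}: service cost 843
{Pell}: service cost 887
Among all 5 size-1 choices, {York} is lowest.

Choose York only; total service cost 625.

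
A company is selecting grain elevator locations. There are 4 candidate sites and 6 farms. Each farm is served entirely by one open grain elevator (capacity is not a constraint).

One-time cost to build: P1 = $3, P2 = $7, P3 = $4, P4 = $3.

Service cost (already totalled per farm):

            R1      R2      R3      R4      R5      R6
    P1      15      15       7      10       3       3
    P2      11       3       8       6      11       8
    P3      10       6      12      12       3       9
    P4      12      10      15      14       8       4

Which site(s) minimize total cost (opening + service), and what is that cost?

For any fixed open set, each farm goes to its cheapest open site; total = fixed + service.
{P1, P2}: R1→P2 11, R2→P2 3, R3→P1 7, R4→P2 6, R5→P1 3, R6→P1 3. Service 33; fixed 10; total 43.
{P1, P2, P3}: R1→P3 10, R2→P2 3, R3→P1 7, R4→P2 6, R5→P1 3, R6→P1 3. Service 32; fixed 14; total 46.
{P1, P2, P4}: service 33 + fixed 13 = 46
{P1, P2, P3, P4}: service 32 + fixed 17 = 49
No other subset beats 43.

Open P1 and P2; minimum total cost 43.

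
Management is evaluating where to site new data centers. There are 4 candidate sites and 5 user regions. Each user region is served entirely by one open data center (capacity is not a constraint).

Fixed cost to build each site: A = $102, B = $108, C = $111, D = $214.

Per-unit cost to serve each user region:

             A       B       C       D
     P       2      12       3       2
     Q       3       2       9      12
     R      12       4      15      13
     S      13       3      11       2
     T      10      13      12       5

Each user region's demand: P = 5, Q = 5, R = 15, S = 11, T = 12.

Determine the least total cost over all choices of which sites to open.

For any fixed open set, each user region goes to its cheapest open site; total = fixed + service.
{B}: P→B 12·5=60, Q→B 2·5=10, R→B 4·15=60, S→B 3·11=33, T→B 13·12=156. Service 319; fixed 108; total 427.
{A, B}: service 233 + fixed 210 = 443
{B, C}: P→C 3·5=15, Q→B 2·5=10, R→B 4·15=60, S→B 3·11=33, T→C 12·12=144. Service 262; fixed 219; total 481.
{A, B, C, D}: service 162 + fixed 535 = 697
No other subset beats 427.

Minimum total cost: 427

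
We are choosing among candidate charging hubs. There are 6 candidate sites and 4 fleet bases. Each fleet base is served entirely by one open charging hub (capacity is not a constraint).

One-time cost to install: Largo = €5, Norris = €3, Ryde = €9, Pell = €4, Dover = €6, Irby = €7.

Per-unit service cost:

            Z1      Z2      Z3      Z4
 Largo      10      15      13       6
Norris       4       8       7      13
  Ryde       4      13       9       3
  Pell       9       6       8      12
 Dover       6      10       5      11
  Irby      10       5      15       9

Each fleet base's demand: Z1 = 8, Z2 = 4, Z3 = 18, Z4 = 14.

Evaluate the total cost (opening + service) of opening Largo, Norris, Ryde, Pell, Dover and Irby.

Total cost: 218

Each fleet base is assigned to its cheapest site among the open ones.
{Largo, Norris, Ryde, Pell, Dover, Irby}: Z1→Norris 4·8=32, Z2→Irby 5·4=20, Z3→Dover 5·18=90, Z4→Ryde 3·14=42. Service 184; fixed 34; total 218.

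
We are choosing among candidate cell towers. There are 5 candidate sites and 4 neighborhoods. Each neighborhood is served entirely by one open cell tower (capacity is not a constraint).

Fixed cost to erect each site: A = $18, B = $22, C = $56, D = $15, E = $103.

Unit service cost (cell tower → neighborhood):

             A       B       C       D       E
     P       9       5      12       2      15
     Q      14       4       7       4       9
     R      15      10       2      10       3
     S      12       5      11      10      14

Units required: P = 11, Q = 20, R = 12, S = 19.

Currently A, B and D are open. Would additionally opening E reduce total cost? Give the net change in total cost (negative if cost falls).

No — net change +19 (cost rises by 19).

Current service cost with {A, B, D}: 317.
Adding E: each neighborhood re-picks its cheapest; new service cost 233, saving 84.
Extra fixed cost: 103. Net change = 103 − 84 = 19.
(Totals: 372 → 391.)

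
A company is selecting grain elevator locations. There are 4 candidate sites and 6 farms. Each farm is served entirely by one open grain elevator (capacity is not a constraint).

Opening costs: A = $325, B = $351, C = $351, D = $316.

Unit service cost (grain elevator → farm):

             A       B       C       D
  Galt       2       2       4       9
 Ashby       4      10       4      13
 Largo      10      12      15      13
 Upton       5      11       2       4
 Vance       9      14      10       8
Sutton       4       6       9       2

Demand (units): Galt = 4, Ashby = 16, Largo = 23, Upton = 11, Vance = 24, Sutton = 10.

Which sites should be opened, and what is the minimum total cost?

For any fixed open set, each farm goes to its cheapest open site; total = fixed + service.
{A}: Galt→A 2·4=8, Ashby→A 4·16=64, Largo→A 10·23=230, Upton→A 5·11=55, Vance→A 9·24=216, Sutton→A 4·10=40. Service 613; fixed 325; total 938.
{D}: service 799 + fixed 316 = 1115
{C}: service 777 + fixed 351 = 1128
{A, B, C, D}: service 536 + fixed 1343 = 1879
(All 15 nonempty subsets were checked; A only is lowest.)

Open A only; minimum total cost 938.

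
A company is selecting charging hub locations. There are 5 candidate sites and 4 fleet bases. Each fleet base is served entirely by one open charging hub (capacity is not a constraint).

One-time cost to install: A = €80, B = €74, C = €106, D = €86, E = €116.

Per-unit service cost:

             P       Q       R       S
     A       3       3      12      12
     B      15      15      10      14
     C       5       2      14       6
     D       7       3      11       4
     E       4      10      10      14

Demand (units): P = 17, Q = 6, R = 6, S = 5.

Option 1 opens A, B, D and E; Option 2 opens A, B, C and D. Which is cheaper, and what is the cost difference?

Option 1: {A, B, D, E}: P→A 3·17=51, Q→A 3·6=18, R→B 10·6=60, S→D 4·5=20. Service 149; fixed 356; total 505.
Option 2: {A, B, C, D}: P→A 3·17=51, Q→C 2·6=12, R→B 10·6=60, S→D 4·5=20. Service 143; fixed 346; total 489.
Difference: |505 − 489| = 16.

Option 2 is cheaper by 16.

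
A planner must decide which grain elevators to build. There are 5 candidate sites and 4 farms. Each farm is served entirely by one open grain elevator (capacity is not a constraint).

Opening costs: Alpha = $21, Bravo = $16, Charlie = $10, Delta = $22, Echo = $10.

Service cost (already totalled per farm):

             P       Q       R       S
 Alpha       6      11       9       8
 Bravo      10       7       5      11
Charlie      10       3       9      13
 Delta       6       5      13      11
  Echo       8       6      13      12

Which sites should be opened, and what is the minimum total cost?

Open Charlie only; minimum total cost 45.

For any fixed open set, each farm goes to its cheapest open site; total = fixed + service.
{Charlie}: P→Charlie 10, Q→Charlie 3, R→Charlie 9, S→Charlie 13. Service 35; fixed 10; total 45.
{Bravo}: P→Bravo 10, Q→Bravo 7, R→Bravo 5, S→Bravo 11. Service 33; fixed 16; total 49.
{Echo}: P→Echo 8, Q→Echo 6, R→Echo 13, S→Echo 12. Service 39; fixed 10; total 49.
{Alpha, Bravo, Charlie, Delta, Echo}: service 22 + fixed 79 = 101
No other subset beats 45.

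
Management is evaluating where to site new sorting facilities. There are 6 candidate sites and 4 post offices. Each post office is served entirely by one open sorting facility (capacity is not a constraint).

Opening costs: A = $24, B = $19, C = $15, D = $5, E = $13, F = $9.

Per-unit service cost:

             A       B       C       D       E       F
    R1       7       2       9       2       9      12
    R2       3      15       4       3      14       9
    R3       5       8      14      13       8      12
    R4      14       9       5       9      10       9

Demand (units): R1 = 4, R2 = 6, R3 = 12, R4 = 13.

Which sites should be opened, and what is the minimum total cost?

For any fixed open set, each post office goes to its cheapest open site; total = fixed + service.
{A, C, D}: R1→D 2·4=8, R2→A 3·6=18, R3→A 5·12=60, R4→C 5·13=65. Service 151; fixed 44; total 195.
{A, C, D, F}: service 151 + fixed 53 = 204
{A, C, D, E}: service 151 + fixed 57 = 208
{A, B, C, D, E, F}: service 151 + fixed 85 = 236
No other subset beats 195.

Open A, C and D; minimum total cost 195.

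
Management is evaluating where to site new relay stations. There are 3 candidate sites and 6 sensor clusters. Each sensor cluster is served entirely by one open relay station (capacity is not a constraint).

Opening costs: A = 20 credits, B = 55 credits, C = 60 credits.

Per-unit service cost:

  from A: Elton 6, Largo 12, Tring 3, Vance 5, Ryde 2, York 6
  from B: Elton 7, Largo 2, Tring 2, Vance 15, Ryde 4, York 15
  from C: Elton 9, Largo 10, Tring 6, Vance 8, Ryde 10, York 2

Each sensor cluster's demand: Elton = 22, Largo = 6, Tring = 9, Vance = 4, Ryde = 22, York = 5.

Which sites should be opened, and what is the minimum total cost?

For any fixed open set, each sensor cluster goes to its cheapest open site; total = fixed + service.
{A, B}: Elton→A 6·22=132, Largo→B 2·6=12, Tring→B 2·9=18, Vance→A 5·4=20, Ryde→A 2·22=44, York→A 6·5=30. Service 256; fixed 75; total 331.
{A}: service 325 + fixed 20 = 345
{A, B, C}: service 236 + fixed 135 = 371
No other subset beats 331.

Open A and B; minimum total cost 331.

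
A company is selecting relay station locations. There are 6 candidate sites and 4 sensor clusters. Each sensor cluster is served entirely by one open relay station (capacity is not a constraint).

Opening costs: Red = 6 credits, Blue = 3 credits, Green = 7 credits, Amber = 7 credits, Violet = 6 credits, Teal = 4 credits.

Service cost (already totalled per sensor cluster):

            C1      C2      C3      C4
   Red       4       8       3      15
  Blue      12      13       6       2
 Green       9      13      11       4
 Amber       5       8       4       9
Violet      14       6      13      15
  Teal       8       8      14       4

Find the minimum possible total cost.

For any fixed open set, each sensor cluster goes to its cheapest open site; total = fixed + service.
{Red, Blue}: C1→Red 4, C2→Red 8, C3→Red 3, C4→Blue 2. Service 17; fixed 9; total 26.
{Red, Teal}: service 19 + fixed 10 = 29
{Blue, Amber}: service 19 + fixed 10 = 29
{Red, Blue, Green, Amber, Violet, Teal}: service 15 + fixed 33 = 48
No other subset beats 26.

Minimum total cost: 26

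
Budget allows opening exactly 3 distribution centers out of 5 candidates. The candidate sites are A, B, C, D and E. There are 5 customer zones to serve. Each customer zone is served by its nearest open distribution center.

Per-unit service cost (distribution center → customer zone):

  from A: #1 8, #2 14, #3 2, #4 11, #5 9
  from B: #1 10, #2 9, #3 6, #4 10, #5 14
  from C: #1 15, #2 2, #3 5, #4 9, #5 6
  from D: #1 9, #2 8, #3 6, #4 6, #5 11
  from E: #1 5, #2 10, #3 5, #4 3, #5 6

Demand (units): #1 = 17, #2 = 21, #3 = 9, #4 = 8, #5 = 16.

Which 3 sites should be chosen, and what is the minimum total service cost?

Choose A, C and E; total service cost 265.

With exactly 3 open, each customer zone uses its cheapest among the chosen.
{A, C, E}: #1→E 5·17=85, #2→C 2·21=42, #3→A 2·9=18, #4→E 3·8=24, #5→C 6·16=96. Service cost 265.
{B, C, E}: service cost 292
{C, D, E}: service cost 292
Among all 10 size-3 choices, {A, C, E} is lowest.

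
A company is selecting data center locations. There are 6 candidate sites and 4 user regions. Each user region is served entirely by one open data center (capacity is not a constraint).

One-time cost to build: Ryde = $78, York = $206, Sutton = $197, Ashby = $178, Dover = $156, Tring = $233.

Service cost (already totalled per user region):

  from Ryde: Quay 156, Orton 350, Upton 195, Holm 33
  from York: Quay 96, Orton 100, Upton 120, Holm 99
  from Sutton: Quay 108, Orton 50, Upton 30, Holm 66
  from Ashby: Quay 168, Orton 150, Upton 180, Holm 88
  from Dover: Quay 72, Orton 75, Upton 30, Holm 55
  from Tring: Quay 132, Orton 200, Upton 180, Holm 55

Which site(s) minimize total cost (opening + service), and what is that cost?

Open Dover only; minimum total cost 388.

For any fixed open set, each user region goes to its cheapest open site; total = fixed + service.
{Dover}: Quay→Dover 72, Orton→Dover 75, Upton→Dover 30, Holm→Dover 55. Service 232; fixed 156; total 388.
{Ryde, Dover}: service 210 + fixed 234 = 444
{Sutton}: service 254 + fixed 197 = 451
{Ryde, York, Sutton, Ashby, Dover, Tring}: Quay→Dover 72, Orton→Sutton 50, Upton→Sutton 30, Holm→Ryde 33. Service 185; fixed 1048; total 1233.
No other subset beats 388.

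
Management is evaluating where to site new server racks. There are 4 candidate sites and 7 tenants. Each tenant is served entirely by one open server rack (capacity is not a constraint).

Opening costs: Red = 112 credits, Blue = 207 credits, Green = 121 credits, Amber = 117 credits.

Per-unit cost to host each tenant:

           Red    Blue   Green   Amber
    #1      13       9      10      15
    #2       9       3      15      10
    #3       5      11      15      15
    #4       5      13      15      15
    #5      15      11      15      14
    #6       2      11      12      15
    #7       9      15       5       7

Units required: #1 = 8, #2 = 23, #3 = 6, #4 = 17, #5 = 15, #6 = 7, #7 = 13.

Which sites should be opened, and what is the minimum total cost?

For any fixed open set, each tenant goes to its cheapest open site; total = fixed + service.
{Red, Blue}: #1→Blue 9·8=72, #2→Blue 3·23=69, #3→Red 5·6=30, #4→Red 5·17=85, #5→Blue 11·15=165, #6→Red 2·7=14, #7→Red 9·13=117. Service 552; fixed 319; total 871.
{Red}: #1→Red 13·8=104, #2→Red 9·23=207, #3→Red 5·6=30, #4→Red 5·17=85, #5→Red 15·15=225, #6→Red 2·7=14, #7→Red 9·13=117. Service 782; fixed 112; total 894.
{Red, Green}: #1→Green 10·8=80, #2→Red 9·23=207, #3→Red 5·6=30, #4→Red 5·17=85, #5→Red 15·15=225, #6→Red 2·7=14, #7→Green 5·13=65. Service 706; fixed 233; total 939.
{Red, Blue, Green, Amber}: #1→Blue 9·8=72, #2→Blue 3·23=69, #3→Red 5·6=30, #4→Red 5·17=85, #5→Blue 11·15=165, #6→Red 2·7=14, #7→Green 5·13=65. Service 500; fixed 557; total 1057.
No other subset beats 871.

Open Red and Blue; minimum total cost 871.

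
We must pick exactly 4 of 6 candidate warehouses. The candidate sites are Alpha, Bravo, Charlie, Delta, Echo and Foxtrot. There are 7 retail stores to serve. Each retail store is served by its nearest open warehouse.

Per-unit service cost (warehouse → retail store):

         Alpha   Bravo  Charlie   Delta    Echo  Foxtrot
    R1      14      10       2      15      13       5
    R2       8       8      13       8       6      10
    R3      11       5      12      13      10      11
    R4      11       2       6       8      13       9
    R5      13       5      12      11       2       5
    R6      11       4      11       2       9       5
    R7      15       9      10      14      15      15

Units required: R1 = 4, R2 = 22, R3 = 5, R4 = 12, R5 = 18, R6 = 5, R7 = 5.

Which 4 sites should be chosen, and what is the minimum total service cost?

Choose Bravo, Charlie, Delta and Echo; total service cost 280.

With exactly 4 open, each retail store uses its cheapest among the chosen.
{Bravo, Charlie, Delta, Echo}: R1→Charlie 2·4=8, R2→Echo 6·22=132, R3→Bravo 5·5=25, R4→Bravo 2·12=24, R5→Echo 2·18=36, R6→Delta 2·5=10, R7→Bravo 9·5=45. Service cost 280.
{Alpha, Bravo, Charlie, Echo}: service cost 290
{Bravo, Charlie, Echo, Foxtrot}: service cost 290
Among all 15 size-4 choices, {Bravo, Charlie, Delta, Echo} is lowest.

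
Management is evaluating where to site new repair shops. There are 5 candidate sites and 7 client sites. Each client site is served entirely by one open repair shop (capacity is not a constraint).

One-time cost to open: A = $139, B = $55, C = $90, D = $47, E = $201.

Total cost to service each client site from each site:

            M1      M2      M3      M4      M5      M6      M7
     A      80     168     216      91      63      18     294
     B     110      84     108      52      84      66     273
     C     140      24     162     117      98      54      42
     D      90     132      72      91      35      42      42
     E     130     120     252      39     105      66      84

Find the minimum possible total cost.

Minimum total cost: 519

For any fixed open set, each client site goes to its cheapest open site; total = fixed + service.
{B, D}: M1→D 90, M2→B 84, M3→D 72, M4→B 52, M5→D 35, M6→D 42, M7→D 42. Service 417; fixed 102; total 519.
{C, D}: M1→D 90, M2→C 24, M3→D 72, M4→D 91, M5→D 35, M6→D 42, M7→C 42. Service 396; fixed 137; total 533.
{B, C, D}: M1→D 90, M2→C 24, M3→D 72, M4→B 52, M5→D 35, M6→D 42, M7→C 42. Service 357; fixed 192; total 549.
{A, B, C, D, E}: service 310 + fixed 532 = 842
No other subset beats 519.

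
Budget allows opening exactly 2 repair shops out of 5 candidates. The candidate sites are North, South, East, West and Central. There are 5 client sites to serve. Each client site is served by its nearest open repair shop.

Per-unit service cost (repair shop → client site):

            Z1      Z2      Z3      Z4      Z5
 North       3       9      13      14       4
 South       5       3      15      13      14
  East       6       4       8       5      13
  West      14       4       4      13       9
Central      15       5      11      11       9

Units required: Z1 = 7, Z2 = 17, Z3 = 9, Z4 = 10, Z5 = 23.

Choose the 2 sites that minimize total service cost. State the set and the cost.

With exactly 2 open, each client site uses its cheapest among the chosen.
{North, East}: Z1→North 3·7=21, Z2→East 4·17=68, Z3→East 8·9=72, Z4→East 5·10=50, Z5→North 4·23=92. Service cost 303.
{North, West}: service cost 347
{East, West}: service cost 403
Among all 10 size-2 choices, {North, East} is lowest.

Choose North and East; total service cost 303.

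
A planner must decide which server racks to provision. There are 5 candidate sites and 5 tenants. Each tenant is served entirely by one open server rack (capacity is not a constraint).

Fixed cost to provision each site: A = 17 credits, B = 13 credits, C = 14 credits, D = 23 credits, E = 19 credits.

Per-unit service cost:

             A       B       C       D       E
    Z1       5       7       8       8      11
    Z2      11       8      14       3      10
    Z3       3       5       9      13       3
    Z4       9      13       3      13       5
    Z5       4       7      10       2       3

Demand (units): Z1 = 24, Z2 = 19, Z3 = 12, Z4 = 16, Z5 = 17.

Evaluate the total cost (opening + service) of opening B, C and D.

Each tenant is assigned to its cheapest site among the open ones.
{B, C, D}: Z1→B 7·24=168, Z2→D 3·19=57, Z3→B 5·12=60, Z4→C 3·16=48, Z5→D 2·17=34. Service 367; fixed 50; total 417.

Total cost: 417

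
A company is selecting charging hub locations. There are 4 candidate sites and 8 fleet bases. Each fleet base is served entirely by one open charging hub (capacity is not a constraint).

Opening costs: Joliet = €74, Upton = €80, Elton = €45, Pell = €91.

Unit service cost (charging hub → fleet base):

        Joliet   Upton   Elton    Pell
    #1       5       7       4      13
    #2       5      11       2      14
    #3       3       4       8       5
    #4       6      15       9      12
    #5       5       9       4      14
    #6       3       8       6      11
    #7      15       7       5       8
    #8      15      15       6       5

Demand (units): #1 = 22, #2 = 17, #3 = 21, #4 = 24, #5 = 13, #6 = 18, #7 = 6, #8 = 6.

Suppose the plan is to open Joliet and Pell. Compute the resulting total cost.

Total cost: 764

Each fleet base is assigned to its cheapest site among the open ones.
{Joliet, Pell}: #1→Joliet 5·22=110, #2→Joliet 5·17=85, #3→Joliet 3·21=63, #4→Joliet 6·24=144, #5→Joliet 5·13=65, #6→Joliet 3·18=54, #7→Pell 8·6=48, #8→Pell 5·6=30. Service 599; fixed 165; total 764.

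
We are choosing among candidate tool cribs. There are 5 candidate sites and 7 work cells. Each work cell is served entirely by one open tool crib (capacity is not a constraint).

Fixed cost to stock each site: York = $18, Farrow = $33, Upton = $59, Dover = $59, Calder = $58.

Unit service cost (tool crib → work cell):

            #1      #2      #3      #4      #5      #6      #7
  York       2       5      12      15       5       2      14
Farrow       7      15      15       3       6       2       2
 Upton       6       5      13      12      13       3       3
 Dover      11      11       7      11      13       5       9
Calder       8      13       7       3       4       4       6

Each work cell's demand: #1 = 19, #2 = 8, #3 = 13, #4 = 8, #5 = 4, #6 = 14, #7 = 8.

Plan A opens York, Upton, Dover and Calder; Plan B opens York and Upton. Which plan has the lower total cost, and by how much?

Plan A: {York, Upton, Dover, Calder}: #1→York 2·19=38, #2→York 5·8=40, #3→Dover 7·13=91, #4→Calder 3·8=24, #5→Calder 4·4=16, #6→York 2·14=28, #7→Upton 3·8=24. Service 261; fixed 194; total 455.
Plan B: {York, Upton}: #1→York 2·19=38, #2→York 5·8=40, #3→York 12·13=156, #4→Upton 12·8=96, #5→York 5·4=20, #6→York 2·14=28, #7→Upton 3·8=24. Service 402; fixed 77; total 479.
Difference: |455 − 479| = 24.

Plan A is cheaper by 24.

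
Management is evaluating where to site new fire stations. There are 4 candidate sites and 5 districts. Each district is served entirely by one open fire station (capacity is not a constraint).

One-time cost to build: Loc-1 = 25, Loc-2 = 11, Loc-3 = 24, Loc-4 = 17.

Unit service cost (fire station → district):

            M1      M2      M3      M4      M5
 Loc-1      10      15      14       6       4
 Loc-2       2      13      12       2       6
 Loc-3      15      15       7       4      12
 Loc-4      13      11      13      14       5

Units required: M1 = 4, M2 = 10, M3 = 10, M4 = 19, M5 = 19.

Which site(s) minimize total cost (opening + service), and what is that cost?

For any fixed open set, each district goes to its cheapest open site; total = fixed + service.
{Loc-2, Loc-3, Loc-4}: M1→Loc-2 2·4=8, M2→Loc-4 11·10=110, M3→Loc-3 7·10=70, M4→Loc-2 2·19=38, M5→Loc-4 5·19=95. Service 321; fixed 52; total 373.
{Loc-1, Loc-2, Loc-3, Loc-4}: service 302 + fixed 77 = 379
{Loc-1, Loc-2, Loc-3}: service 322 + fixed 60 = 382
{Loc-2}: M1→Loc-2 2·4=8, M2→Loc-2 13·10=130, M3→Loc-2 12·10=120, M4→Loc-2 2·19=38, M5→Loc-2 6·19=114. Service 410; fixed 11; total 421.
No other subset beats 373.

Open Loc-2, Loc-3 and Loc-4; minimum total cost 373.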